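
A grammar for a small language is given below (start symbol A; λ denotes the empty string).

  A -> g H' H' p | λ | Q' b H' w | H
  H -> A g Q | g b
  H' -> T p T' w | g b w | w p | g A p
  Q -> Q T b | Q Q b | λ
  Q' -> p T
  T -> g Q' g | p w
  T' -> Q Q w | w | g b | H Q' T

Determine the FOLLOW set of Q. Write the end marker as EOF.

{ EOF, b, g, p, w }

In H -> A g Q: Q is at the end, add FOLLOW(H) = { EOF, g, p }.
In Q -> Q T b: add FIRST(T b) = { g, p }.
In Q -> Q Q b: add FIRST(Q b) = { b, g, p }.
In Q -> Q Q b: add FIRST(b) = { b }.
In T' -> Q Q w: add FIRST(Q w) = { b, g, p, w }.
In T' -> Q Q w: add FIRST(w) = { w }.
Union: FOLLOW(Q) = { EOF, b, g, p, w }.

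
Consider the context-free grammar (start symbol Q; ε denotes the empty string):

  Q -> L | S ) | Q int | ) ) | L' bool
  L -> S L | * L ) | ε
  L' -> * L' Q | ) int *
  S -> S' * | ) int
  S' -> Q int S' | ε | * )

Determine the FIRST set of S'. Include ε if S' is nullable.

From S' -> Q int S': Q nullable, take FIRST(Q) ∪ {int} = { ), *, int }.
S' -> ε contributes ε.
S' -> * ) contributes {*}.
Union: FIRST(S') = { ), *, int, ε }.

{ ), *, int, ε }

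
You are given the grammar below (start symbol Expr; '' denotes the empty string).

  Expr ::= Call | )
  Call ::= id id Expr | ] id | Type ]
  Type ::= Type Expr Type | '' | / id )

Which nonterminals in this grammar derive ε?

Directly nullable (have an ''-production): Type.
No other nonterminal has a production whose RHS symbols are all nullable.

{ Type }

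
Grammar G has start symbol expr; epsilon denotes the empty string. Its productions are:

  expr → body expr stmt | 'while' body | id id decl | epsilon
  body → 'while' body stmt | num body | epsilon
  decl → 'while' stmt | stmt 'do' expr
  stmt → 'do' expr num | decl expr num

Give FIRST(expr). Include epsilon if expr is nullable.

{ 'do', 'while', id, num, epsilon }

From expr → body expr stmt: body, expr nullable, take FIRST(body) ∪ FIRST(expr) ∪ FIRST(stmt) = { 'do', 'while', id, num }.
expr → 'while' body contributes {'while'}.
expr → id id decl contributes {id}.
expr → epsilon contributes epsilon.
Union: FIRST(expr) = { 'do', 'while', id, num, epsilon }.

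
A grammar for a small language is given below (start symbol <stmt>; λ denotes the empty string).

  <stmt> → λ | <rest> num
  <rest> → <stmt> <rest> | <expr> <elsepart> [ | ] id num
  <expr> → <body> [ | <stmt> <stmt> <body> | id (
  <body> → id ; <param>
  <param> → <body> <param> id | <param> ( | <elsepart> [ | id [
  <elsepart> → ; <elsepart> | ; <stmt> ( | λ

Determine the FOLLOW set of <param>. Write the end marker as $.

{ (, ;, [, id }

In <body> → id ; <param>: <param> is at the end, add FOLLOW(<body>) = { ;, [, id }.
In <param> → <body> <param> id: add FIRST(id) = { id }.
In <param> → <param> (: add FIRST(() = { ( }.
Union: FOLLOW(<param>) = { (, ;, [, id }.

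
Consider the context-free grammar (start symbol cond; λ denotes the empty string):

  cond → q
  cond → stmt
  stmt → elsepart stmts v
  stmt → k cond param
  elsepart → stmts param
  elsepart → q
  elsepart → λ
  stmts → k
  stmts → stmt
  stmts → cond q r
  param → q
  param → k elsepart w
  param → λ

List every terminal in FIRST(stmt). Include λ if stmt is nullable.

From stmt → elsepart stmts v: elsepart nullable, take FIRST(elsepart) ∪ FIRST(stmts) = { k, q }.
stmt → k cond param contributes {k}.
Union: FIRST(stmt) = { k, q }.

{ k, q }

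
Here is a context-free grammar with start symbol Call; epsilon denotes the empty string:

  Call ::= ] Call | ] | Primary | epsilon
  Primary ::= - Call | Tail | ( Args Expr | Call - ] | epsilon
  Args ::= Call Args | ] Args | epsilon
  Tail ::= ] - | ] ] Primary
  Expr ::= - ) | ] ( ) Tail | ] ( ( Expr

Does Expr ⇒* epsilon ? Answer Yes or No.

Nullable nonterminals: Args, Call, Primary.
No production of Expr has an RHS whose symbols are all nullable, so Expr is not nullable.

No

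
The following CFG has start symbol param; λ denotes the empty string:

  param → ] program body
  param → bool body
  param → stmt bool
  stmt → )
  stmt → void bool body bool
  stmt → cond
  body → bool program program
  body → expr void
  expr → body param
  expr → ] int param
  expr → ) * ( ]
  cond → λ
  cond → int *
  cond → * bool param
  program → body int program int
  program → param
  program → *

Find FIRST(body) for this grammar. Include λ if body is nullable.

{ ), ], bool }

body → bool program program contributes {bool}.
From body → expr void: add FIRST(expr) = { ), ], bool }.
Union: FIRST(body) = { ), ], bool }.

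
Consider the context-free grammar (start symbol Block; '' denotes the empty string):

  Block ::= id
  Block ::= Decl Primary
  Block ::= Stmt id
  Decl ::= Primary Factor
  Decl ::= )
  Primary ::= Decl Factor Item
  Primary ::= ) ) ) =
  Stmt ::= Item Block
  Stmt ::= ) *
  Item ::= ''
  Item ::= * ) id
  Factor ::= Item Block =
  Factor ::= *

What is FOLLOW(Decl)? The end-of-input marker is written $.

In Block ::= Decl Primary: add FIRST(Primary) = { ) }.
In Primary ::= Decl Factor Item: add FIRST(Factor Item) = { ), *, id }.
Union: FOLLOW(Decl) = { ), *, id }.

{ ), *, id }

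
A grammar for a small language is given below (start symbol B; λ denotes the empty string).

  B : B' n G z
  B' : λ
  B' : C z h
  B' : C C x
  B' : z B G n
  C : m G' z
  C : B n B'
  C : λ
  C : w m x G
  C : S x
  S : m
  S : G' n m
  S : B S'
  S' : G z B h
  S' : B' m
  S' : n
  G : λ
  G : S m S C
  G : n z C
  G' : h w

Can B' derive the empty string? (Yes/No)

Yes

B' has an λ-production, so B' ⇒ λ.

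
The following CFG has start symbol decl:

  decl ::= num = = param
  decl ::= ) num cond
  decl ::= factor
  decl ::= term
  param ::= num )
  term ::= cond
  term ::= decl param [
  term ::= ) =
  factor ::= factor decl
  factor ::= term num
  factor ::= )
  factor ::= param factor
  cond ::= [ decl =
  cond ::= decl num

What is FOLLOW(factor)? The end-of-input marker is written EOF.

{ EOF, ), =, [, num }

In decl ::= factor: factor is at the end, add FOLLOW(decl) = { EOF, ), =, [, num }.
In factor ::= factor decl: add FIRST(decl) = { ), [, num }.
In factor ::= param factor: factor is at the end, add FOLLOW(factor) = { EOF, ), =, [, num }.
Union: FOLLOW(factor) = { EOF, ), =, [, num }.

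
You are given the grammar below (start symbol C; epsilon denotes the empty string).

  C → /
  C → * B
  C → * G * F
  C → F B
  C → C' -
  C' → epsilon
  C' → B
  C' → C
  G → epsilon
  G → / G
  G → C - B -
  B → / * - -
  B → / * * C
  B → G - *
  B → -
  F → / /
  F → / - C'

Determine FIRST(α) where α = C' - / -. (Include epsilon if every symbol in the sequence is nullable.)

Add FIRST(C')\{epsilon} = { *, -, / }; C' is nullable, continue.
- is a terminal; add {-} and stop.

{ *, -, / }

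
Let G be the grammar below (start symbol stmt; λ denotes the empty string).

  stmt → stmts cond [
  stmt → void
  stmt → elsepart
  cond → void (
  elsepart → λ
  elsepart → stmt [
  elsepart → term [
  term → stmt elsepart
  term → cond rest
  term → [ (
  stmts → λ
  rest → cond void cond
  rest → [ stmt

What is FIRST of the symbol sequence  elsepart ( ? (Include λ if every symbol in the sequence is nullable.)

{ (, [, void }

Add FIRST(elsepart)\{λ} = { [, void }; elsepart is nullable, continue.
( is a terminal; add {(} and stop.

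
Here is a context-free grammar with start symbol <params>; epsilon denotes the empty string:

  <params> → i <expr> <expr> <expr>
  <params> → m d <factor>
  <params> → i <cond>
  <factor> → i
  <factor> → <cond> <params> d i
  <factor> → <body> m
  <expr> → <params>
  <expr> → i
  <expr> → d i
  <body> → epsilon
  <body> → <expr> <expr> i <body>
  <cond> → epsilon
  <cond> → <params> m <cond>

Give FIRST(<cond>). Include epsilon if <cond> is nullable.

{ i, m, epsilon }

<cond> → epsilon contributes epsilon.
From <cond> → <params> m <cond>: add FIRST(<params>) = { i, m }.
Union: FIRST(<cond>) = { i, m, epsilon }.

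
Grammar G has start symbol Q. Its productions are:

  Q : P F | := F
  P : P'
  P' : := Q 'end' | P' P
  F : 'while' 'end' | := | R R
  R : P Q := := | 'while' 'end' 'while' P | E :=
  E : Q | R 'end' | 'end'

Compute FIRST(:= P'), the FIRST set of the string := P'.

:= is a terminal; add {:=} and stop.

{ := }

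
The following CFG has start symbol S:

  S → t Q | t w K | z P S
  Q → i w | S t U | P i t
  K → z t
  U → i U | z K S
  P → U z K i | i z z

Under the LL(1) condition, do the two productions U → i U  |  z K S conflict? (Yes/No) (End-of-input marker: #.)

No

FIRST(i U) = { i } and FIRST(z K S) = { z }.
The FIRST sets are disjoint and neither alternative is nullable — no conflict.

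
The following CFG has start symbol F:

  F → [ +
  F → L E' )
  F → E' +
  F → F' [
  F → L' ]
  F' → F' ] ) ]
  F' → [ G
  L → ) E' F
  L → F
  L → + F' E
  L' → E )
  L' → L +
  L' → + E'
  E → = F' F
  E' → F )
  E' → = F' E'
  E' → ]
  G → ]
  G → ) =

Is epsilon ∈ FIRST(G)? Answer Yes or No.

No

No nonterminal in this grammar is nullable.
No production of G has an RHS whose symbols are all nullable, so G is not nullable.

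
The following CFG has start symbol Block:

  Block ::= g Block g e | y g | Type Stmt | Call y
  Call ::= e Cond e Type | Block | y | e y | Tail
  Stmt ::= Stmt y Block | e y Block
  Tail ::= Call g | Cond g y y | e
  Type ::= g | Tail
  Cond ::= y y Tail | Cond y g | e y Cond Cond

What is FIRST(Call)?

Call ::= e Cond e Type contributes {e}.
From Call ::= Block: add FIRST(Block) = { e, g, y }.
Call ::= y contributes {y}.
Call ::= e y contributes {e}.
From Call ::= Tail: add FIRST(Tail) = { e, g, y }.
Union: FIRST(Call) = { e, g, y }.

{ e, g, y }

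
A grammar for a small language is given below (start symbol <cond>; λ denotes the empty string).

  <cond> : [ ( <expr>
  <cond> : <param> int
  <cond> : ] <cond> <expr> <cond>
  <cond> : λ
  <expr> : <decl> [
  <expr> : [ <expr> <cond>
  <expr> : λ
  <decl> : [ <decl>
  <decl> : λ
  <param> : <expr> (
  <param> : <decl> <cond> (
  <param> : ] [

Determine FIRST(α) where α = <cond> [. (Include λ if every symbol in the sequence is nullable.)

Add FIRST(<cond>)\{λ} = { (, [, ] }; <cond> is nullable, continue.
[ is a terminal; add {[} and stop.

{ (, [, ] }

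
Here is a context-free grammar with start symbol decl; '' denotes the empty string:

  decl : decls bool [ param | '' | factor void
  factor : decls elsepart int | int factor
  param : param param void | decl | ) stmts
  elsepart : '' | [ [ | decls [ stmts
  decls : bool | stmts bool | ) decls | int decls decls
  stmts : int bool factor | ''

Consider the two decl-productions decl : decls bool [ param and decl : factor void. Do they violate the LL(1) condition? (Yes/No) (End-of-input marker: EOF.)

Yes

FIRST(decls bool [ param) = { ), bool, int } and FIRST(factor void) = { ), bool, int }.
Both contain ), so the two alternatives are not disjoint — LL(1) conflict.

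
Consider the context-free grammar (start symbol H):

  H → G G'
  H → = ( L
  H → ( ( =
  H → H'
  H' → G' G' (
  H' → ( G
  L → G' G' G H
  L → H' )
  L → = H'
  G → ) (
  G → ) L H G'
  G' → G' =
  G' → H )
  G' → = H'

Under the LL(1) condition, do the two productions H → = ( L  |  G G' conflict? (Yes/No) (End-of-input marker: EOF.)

No

FIRST(= ( L) = { = } and FIRST(G G') = { ) }.
The FIRST sets are disjoint and neither alternative is nullable — no conflict.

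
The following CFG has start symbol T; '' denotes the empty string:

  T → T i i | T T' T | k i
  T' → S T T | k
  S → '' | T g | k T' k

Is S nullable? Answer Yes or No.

Yes

S has an ''-production, so S ⇒ ''.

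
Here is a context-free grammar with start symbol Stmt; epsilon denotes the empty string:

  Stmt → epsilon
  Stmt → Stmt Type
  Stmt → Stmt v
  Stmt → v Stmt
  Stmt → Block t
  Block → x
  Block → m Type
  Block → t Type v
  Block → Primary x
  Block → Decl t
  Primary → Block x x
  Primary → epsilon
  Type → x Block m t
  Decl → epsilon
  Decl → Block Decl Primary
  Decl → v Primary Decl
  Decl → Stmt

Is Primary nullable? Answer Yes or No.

Primary has an epsilon-production, so Primary ⇒ epsilon.

Yes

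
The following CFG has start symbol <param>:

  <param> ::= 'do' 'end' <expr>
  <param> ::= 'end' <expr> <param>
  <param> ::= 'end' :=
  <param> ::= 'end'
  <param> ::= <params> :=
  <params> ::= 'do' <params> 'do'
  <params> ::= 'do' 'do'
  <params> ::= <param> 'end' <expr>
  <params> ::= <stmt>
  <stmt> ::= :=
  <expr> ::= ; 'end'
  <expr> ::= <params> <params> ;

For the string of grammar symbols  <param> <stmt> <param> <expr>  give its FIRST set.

Add FIRST(<param>) = { 'do', 'end', := }; <param> is not nullable, stop.

{ 'do', 'end', := }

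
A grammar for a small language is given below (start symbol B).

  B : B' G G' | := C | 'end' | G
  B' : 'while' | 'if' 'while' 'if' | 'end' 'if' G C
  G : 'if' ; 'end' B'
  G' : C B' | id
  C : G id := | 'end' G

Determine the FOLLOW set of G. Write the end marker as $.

{ $, 'end', 'if', 'while', id }

In B : B' G G': add FIRST(G') = { 'end', 'if', id }.
In B : G: G is at the end, add FOLLOW(B) = { $ }.
In B' : 'end' 'if' G C: add FIRST(C) = { 'end', 'if' }.
In C : G id :=: add FIRST(id :=) = { id }.
In C : 'end' G: G is at the end, add FOLLOW(C) = { $, 'end', 'if', 'while', id }.
Union: FOLLOW(G) = { $, 'end', 'if', 'while', id }.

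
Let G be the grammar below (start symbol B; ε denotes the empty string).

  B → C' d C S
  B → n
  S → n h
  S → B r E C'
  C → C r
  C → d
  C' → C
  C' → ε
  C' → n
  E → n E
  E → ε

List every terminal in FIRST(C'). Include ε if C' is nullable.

From C' → C: add FIRST(C) = { d }.
C' → ε contributes ε.
C' → n contributes {n}.
Union: FIRST(C') = { d, n, ε }.

{ d, n, ε }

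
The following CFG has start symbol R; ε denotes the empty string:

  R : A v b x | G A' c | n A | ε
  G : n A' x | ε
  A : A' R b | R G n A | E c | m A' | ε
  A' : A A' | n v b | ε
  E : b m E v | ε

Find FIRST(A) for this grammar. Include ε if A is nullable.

From A : A' R b: A', R nullable, take FIRST(A') ∪ FIRST(R) ∪ {b} = { b, c, m, n, v }.
From A : R G n A: R, G nullable, take FIRST(R) ∪ FIRST(G) ∪ {n} = { b, c, m, n, v }.
From A : E c: E nullable, take FIRST(E) ∪ {c} = { b, c }.
A : m A' contributes {m}.
A : ε contributes ε.
Union: FIRST(A) = { b, c, m, n, v, ε }.

{ b, c, m, n, v, ε }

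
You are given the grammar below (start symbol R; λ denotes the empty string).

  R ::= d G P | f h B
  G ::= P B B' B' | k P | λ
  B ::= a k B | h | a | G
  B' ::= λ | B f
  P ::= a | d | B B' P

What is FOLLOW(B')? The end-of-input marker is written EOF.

{ EOF, a, d, f, h, k }

In G ::= P B B' B': add FIRST(B')\{λ} = { a, d, f, h, k }.
  Since B' is nullable, also add FOLLOW(G) = { EOF, a, d, f, h, k }.
In G ::= P B B' B': B' is at the end, add FOLLOW(G) = { EOF, a, d, f, h, k }.
In P ::= B B' P: add FIRST(P) = { a, d, f, h, k }.
Union: FOLLOW(B') = { EOF, a, d, f, h, k }.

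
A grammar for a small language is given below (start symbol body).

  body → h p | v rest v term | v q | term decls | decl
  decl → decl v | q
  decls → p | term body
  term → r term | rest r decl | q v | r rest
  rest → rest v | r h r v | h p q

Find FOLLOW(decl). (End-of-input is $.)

{ $, h, p, q, r, v }

In body → decl: decl is at the end, add FOLLOW(body) = { $ }.
In decl → decl v: add FIRST(v) = { v }.
In term → rest r decl: decl is at the end, add FOLLOW(term) = { $, h, p, q, r, v }.
Union: FOLLOW(decl) = { $, h, p, q, r, v }.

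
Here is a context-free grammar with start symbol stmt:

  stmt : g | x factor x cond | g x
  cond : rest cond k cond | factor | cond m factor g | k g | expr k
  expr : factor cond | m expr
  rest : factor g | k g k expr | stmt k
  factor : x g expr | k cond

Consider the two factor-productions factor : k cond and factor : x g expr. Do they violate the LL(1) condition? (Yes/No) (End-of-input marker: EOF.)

FIRST(k cond) = { k } and FIRST(x g expr) = { x }.
The FIRST sets are disjoint and neither alternative is nullable — no conflict.

No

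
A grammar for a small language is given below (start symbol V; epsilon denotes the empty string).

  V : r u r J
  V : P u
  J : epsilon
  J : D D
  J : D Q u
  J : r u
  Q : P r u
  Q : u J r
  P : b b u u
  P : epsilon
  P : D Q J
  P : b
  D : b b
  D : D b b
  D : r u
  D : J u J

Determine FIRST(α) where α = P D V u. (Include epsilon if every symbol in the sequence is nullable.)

Add FIRST(P)\{epsilon} = { b, r, u }; P is nullable, continue.
Add FIRST(D) = { b, r, u }; D is not nullable, stop.

{ b, r, u }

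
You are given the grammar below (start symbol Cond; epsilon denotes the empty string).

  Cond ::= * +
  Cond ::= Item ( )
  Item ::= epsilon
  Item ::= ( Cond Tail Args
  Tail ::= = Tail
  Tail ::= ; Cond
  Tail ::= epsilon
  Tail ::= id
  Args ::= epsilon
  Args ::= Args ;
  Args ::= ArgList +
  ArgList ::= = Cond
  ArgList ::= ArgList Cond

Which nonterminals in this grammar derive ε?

Directly nullable (have an epsilon-production): Item, Tail, Args.
No other nonterminal has a production whose RHS symbols are all nullable.

{ Args, Item, Tail }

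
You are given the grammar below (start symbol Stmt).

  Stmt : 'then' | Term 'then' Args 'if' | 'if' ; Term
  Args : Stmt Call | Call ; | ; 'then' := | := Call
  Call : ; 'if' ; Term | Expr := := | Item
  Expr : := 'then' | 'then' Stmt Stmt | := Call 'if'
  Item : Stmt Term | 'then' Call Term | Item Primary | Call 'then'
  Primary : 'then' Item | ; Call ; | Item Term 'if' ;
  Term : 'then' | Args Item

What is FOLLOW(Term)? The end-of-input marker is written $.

In Stmt : Term 'then' Args 'if': add FIRST('then' Args 'if') = { 'then' }.
In Stmt : 'if' ; Term: Term is at the end, add FOLLOW(Stmt) = { $, 'if', 'then', :=, ; }.
In Call : ; 'if' ; Term: Term is at the end, add FOLLOW(Call) = { 'if', 'then', :=, ; }.
In Item : Stmt Term: Term is at the end, add FOLLOW(Item) = { $, 'if', 'then', :=, ; }.
In Item : 'then' Call Term: Term is at the end, add FOLLOW(Item) = { $, 'if', 'then', :=, ; }.
In Primary : Item Term 'if' ;: add FIRST('if' ;) = { 'if' }.
Union: FOLLOW(Term) = { $, 'if', 'then', :=, ; }.

{ $, 'if', 'then', :=, ; }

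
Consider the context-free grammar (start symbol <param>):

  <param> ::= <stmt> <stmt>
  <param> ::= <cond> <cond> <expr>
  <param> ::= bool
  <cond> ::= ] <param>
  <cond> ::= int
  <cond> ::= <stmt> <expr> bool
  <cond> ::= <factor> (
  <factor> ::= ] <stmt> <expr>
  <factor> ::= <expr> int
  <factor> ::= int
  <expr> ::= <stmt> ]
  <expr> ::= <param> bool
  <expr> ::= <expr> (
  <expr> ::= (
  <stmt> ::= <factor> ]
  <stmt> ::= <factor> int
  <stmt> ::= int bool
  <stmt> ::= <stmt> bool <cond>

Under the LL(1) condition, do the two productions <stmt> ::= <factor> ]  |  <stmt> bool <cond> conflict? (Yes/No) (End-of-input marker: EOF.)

Yes

FIRST(<factor> ]) = { (, ], bool, int } and FIRST(<stmt> bool <cond>) = { (, ], bool, int }.
Both contain (, so the two alternatives are not disjoint — LL(1) conflict.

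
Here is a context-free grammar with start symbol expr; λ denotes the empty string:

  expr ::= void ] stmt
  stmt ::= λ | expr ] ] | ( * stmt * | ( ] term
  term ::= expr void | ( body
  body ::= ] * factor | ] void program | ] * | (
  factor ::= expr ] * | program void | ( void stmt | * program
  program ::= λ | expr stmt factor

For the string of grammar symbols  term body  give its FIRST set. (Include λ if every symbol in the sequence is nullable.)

{ (, void }

Add FIRST(term) = { (, void }; term is not nullable, stop.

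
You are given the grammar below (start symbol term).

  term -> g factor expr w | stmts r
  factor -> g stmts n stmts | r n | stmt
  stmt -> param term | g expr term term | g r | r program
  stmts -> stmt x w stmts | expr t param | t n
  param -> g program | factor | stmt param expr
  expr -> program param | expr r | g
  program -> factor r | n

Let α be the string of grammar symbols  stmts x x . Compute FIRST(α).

{ g, n, r, t }

Add FIRST(stmts) = { g, n, r, t }; stmts is not nullable, stop.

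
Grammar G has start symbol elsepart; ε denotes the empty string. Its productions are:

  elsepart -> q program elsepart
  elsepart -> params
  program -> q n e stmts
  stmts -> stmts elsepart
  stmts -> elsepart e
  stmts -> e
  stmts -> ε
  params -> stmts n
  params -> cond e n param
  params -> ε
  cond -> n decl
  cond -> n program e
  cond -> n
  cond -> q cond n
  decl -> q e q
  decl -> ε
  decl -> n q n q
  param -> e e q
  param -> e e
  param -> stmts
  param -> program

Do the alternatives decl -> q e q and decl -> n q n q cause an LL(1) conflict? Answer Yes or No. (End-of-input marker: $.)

FIRST(q e q) = { q } and FIRST(n q n q) = { n }.
The FIRST sets are disjoint and neither alternative is nullable — no conflict.

No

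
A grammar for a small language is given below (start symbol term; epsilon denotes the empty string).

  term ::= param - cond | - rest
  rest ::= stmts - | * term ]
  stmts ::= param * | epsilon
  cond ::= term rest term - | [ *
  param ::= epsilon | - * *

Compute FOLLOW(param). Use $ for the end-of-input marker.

{ *, - }

In term ::= param - cond: add FIRST(- cond) = { - }.
In stmts ::= param *: add FIRST(*) = { * }.
Union: FOLLOW(param) = { *, - }.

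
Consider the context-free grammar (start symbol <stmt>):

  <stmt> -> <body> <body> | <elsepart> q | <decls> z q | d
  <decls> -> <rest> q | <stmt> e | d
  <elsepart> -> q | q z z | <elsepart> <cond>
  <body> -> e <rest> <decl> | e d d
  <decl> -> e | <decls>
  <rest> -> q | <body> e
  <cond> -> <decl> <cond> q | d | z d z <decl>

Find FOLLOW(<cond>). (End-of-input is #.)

In <elsepart> -> <elsepart> <cond>: <cond> is at the end, add FOLLOW(<elsepart>) = { d, e, q, z }.
In <cond> -> <decl> <cond> q: add FIRST(q) = { q }.
Union: FOLLOW(<cond>) = { d, e, q, z }.

{ d, e, q, z }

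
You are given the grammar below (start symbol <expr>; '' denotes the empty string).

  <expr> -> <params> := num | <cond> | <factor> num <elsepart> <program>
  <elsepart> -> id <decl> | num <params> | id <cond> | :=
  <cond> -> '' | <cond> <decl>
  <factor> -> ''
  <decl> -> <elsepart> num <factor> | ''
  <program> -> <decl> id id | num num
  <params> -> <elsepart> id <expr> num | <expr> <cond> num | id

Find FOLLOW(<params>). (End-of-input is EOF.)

{ :=, id, num }

In <expr> -> <params> := num: add FIRST(:= num) = { := }.
In <elsepart> -> num <params>: <params> is at the end, add FOLLOW(<elsepart>) = { :=, id, num }.
Union: FOLLOW(<params>) = { :=, id, num }.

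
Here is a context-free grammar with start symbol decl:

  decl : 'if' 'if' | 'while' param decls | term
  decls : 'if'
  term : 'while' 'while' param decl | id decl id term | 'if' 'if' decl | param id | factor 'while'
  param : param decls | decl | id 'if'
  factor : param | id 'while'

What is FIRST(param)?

From param : param decls: add FIRST(param) = { 'if', 'while', id }.
From param : decl: add FIRST(decl) = { 'if', 'while', id }.
param : id 'if' contributes {id}.
Union: FIRST(param) = { 'if', 'while', id }.

{ 'if', 'while', id }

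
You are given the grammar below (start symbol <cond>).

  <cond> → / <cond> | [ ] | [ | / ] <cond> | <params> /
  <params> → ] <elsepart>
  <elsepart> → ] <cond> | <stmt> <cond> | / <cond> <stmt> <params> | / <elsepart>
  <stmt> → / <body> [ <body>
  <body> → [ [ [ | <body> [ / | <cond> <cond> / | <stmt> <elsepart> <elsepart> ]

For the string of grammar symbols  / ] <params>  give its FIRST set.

{ / }

/ is a terminal; add {/} and stop.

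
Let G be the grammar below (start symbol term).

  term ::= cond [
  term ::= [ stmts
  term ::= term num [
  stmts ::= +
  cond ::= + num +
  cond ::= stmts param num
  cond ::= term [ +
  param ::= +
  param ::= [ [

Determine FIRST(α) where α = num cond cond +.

{ num }

num is a terminal; add {num} and stop.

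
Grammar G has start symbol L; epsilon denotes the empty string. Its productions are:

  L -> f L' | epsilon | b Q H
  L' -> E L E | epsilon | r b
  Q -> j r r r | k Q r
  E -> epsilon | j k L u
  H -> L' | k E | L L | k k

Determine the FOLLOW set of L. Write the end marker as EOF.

{ EOF, b, f, j, u }

L is the start symbol, so EOF ∈ FOLLOW(L).
In L' -> E L E: add FIRST(E)\{epsilon} = { j }.
  Since E is nullable, also add FOLLOW(L') = { EOF, b, f, j, u }.
In E -> j k L u: add FIRST(u) = { u }.
In H -> L L: add FIRST(L)\{epsilon} = { b, f }.
  Since L is nullable, also add FOLLOW(H) = { EOF, b, f, j, u }.
In H -> L L: L is at the end, add FOLLOW(H) = { EOF, b, f, j, u }.
Union: FOLLOW(L) = { EOF, b, f, j, u }.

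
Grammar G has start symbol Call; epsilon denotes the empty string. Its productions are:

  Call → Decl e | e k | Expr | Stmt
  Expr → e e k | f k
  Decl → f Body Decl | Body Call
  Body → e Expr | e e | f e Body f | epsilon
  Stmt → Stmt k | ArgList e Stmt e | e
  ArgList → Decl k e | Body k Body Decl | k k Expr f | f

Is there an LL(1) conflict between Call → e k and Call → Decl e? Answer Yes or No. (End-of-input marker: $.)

FIRST(e k) = { e } and FIRST(Decl e) = { e, f, k }.
Both contain e, so the two alternatives are not disjoint — LL(1) conflict.

Yes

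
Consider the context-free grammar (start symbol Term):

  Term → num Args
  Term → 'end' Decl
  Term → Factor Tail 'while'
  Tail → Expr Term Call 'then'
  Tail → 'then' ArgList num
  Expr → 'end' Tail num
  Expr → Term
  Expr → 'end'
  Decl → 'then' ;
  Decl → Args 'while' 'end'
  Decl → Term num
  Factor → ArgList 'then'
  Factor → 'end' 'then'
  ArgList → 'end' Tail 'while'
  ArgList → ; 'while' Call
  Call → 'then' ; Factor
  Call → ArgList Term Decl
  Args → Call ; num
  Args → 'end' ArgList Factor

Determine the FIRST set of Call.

Call → 'then' ; Factor contributes {'then'}.
From Call → ArgList Term Decl: add FIRST(ArgList) = { 'end', ; }.
Union: FIRST(Call) = { 'end', 'then', ; }.

{ 'end', 'then', ; }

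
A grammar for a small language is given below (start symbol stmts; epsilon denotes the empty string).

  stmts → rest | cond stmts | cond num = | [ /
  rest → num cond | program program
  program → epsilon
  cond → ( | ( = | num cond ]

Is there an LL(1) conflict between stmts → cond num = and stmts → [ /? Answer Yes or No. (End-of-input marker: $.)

No

FIRST(cond num =) = { (, num } and FIRST([ /) = { [ }.
The FIRST sets are disjoint and neither alternative is nullable — no conflict.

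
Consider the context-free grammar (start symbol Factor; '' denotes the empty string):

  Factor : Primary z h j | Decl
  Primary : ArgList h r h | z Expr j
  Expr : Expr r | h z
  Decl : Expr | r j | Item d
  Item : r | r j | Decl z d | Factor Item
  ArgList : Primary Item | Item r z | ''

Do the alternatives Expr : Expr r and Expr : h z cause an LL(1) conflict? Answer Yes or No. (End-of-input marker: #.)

Yes

FIRST(Expr r) = { h } and FIRST(h z) = { h }.
Both contain h, so the two alternatives are not disjoint — LL(1) conflict.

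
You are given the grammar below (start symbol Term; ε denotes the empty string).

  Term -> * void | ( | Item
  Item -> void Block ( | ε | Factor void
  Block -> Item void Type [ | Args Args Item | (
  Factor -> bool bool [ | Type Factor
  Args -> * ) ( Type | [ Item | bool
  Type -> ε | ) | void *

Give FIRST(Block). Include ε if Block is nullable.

From Block -> Item void Type [: Item nullable, take FIRST(Item) ∪ {void} = { ), bool, void }.
From Block -> Args Args Item: add FIRST(Args) = { *, [, bool }.
Block -> ( contributes {(}.
Union: FIRST(Block) = { (, ), *, [, bool, void }.

{ (, ), *, [, bool, void }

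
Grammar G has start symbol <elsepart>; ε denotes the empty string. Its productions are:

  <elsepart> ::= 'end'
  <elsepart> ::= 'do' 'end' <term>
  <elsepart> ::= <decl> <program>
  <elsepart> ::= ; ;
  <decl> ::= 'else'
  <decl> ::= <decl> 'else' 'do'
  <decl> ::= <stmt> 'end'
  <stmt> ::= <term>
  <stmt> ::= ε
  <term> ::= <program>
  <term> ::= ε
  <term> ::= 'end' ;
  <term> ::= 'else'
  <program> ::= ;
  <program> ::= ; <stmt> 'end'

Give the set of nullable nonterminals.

{ <stmt>, <term> }

Directly nullable (have an ε-production): <stmt>, <term>.
No other nonterminal has a production whose RHS symbols are all nullable.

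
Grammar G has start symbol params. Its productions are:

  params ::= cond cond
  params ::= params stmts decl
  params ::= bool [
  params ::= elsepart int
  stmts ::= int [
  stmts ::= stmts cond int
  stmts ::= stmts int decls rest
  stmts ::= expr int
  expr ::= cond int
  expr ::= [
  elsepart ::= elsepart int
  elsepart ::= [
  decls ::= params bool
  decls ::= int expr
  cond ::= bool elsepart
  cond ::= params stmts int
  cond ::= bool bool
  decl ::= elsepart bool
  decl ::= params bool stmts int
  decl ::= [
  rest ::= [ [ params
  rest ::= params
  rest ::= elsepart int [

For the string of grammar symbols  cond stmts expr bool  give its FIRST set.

Add FIRST(cond) = { [, bool }; cond is not nullable, stop.

{ [, bool }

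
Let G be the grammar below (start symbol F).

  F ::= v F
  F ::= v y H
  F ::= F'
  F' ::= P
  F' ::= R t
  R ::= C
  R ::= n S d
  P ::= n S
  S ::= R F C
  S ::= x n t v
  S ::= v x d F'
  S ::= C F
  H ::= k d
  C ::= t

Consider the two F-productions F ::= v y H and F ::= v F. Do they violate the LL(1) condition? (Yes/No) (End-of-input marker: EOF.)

FIRST(v y H) = { v } and FIRST(v F) = { v }.
Both contain v, so the two alternatives are not disjoint — LL(1) conflict.

Yes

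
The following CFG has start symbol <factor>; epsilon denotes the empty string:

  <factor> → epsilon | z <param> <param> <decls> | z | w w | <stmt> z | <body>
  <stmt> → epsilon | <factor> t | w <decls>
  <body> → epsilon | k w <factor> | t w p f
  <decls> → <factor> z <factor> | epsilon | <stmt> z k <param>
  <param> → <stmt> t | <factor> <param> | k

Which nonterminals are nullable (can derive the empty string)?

{ <body>, <decls>, <factor>, <stmt> }

Directly nullable (have an epsilon-production): <factor>, <stmt>, <body>, <decls>.
No other nonterminal has a production whose RHS symbols are all nullable.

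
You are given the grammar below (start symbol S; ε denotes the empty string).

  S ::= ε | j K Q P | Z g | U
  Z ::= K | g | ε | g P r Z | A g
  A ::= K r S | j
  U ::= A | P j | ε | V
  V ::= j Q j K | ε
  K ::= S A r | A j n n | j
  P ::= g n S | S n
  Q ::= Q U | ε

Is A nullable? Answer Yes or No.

No

Nullable nonterminals: Q, S, U, V, Z.
No production of A has an RHS whose symbols are all nullable, so A is not nullable.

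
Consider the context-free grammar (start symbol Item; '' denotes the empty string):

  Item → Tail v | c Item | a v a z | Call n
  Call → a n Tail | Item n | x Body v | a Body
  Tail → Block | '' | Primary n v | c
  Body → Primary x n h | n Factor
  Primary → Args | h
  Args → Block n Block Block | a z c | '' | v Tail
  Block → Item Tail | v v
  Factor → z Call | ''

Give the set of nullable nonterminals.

Directly nullable (have an ''-production): Tail, Args, Factor.
Primary → Args with every symbol nullable, so Primary is nullable.
No other nonterminal has a production whose RHS symbols are all nullable.

{ Args, Factor, Primary, Tail }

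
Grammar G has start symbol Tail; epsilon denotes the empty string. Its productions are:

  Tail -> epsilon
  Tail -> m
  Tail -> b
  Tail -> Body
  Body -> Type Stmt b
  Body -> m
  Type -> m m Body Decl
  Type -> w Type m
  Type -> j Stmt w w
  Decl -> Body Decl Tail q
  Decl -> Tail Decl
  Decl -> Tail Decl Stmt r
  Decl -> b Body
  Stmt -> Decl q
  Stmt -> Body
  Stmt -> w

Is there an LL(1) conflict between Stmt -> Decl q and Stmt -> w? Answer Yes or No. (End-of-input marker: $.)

Yes

FIRST(Decl q) = { b, j, m, w } and FIRST(w) = { w }.
Both contain w, so the two alternatives are not disjoint — LL(1) conflict.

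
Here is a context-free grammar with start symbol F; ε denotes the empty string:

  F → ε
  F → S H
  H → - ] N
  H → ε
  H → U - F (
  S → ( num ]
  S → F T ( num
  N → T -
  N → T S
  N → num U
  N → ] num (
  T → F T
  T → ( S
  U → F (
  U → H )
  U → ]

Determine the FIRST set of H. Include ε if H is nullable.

{ (, ), -, ], ε }

H → - ] N contributes {-}.
H → ε contributes ε.
From H → U - F (: add FIRST(U) = { (, ), -, ] }.
Union: FIRST(H) = { (, ), -, ], ε }.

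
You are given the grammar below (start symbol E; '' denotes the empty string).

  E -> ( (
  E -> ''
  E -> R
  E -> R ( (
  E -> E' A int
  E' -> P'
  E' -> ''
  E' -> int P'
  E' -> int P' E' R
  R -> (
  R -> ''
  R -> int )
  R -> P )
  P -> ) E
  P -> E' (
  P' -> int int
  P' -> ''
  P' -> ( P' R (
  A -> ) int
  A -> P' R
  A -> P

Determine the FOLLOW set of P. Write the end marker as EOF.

In R -> P ): add FIRST()) = { ) }.
In A -> P: P is at the end, add FOLLOW(A) = { int }.
Union: FOLLOW(P) = { ), int }.

{ ), int }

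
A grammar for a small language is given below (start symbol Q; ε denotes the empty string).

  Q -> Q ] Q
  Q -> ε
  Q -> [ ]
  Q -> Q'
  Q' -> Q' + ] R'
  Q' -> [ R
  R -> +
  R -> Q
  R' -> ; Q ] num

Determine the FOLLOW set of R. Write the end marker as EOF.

{ EOF, +, ] }

In Q' -> [ R: R is at the end, add FOLLOW(Q') = { EOF, +, ] }.
Union: FOLLOW(R) = { EOF, +, ] }.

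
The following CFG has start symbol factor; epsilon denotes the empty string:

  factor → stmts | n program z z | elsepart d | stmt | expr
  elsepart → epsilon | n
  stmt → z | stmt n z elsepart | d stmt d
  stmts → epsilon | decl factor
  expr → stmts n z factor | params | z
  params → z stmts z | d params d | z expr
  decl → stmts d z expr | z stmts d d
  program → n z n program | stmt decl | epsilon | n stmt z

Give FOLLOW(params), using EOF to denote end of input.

{ EOF, d, n, z }

In expr → params: params is at the end, add FOLLOW(expr) = { EOF, d, n, z }.
In params → d params d: add FIRST(d) = { d }.
Union: FOLLOW(params) = { EOF, d, n, z }.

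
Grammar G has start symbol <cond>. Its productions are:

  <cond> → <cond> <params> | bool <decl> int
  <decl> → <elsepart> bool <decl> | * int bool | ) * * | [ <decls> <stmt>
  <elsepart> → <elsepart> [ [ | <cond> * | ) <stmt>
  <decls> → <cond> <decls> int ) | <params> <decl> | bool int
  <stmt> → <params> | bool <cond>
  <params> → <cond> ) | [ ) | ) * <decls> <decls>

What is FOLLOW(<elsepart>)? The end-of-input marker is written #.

{ [, bool }

In <decl> → <elsepart> bool <decl>: add FIRST(bool <decl>) = { bool }.
In <elsepart> → <elsepart> [ [: add FIRST([ [) = { [ }.
Union: FOLLOW(<elsepart>) = { [, bool }.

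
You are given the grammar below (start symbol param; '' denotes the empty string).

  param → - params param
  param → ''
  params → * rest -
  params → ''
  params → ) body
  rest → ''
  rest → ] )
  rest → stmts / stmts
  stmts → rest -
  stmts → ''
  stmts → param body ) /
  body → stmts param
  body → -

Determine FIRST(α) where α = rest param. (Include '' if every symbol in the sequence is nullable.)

Add FIRST(rest)\{''} = { ), -, /, ] }; rest is nullable, continue.
Add FIRST(param)\{''} = { - }; param is nullable, continue.
Every symbol is nullable, so include ''.

{ ), -, /, ], '' }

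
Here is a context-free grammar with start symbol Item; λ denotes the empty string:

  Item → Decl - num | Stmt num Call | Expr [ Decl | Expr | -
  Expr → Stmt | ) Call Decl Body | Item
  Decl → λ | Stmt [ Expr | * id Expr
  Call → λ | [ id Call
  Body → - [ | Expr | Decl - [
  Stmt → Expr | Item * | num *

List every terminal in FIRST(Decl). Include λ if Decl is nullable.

Decl → λ contributes λ.
From Decl → Stmt [ Expr: add FIRST(Stmt) = { ), *, -, num }.
Decl → * id Expr contributes {*}.
Union: FIRST(Decl) = { ), *, -, num, λ }.

{ ), *, -, num, λ }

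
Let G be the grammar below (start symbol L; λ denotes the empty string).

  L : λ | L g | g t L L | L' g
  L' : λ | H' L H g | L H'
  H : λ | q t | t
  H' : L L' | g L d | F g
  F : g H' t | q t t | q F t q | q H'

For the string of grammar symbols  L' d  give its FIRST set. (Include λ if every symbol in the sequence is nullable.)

{ d, g, q, t }

Add FIRST(L')\{λ} = { g, q, t }; L' is nullable, continue.
d is a terminal; add {d} and stop.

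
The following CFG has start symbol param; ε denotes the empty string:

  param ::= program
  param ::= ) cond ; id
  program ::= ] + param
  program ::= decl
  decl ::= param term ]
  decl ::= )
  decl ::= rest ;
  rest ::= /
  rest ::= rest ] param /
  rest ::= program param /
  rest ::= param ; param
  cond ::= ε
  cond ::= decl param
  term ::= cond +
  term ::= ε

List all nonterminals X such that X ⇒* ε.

Directly nullable (have an ε-production): cond, term.
No other nonterminal has a production whose RHS symbols are all nullable.

{ cond, term }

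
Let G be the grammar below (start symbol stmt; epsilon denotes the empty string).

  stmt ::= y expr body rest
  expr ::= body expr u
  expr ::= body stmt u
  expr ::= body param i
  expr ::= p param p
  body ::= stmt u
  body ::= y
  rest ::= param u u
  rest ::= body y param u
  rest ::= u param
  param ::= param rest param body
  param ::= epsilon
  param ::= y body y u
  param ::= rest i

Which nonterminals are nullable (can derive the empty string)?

Directly nullable (have an epsilon-production): param.
No other nonterminal has a production whose RHS symbols are all nullable.

{ param }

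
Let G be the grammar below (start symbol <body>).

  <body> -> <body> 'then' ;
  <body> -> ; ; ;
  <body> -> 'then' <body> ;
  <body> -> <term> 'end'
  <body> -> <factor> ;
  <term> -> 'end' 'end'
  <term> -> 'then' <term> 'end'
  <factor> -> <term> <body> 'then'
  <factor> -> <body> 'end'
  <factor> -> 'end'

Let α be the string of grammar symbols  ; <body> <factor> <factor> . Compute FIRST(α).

{ ; }

; is a terminal; add {;} and stop.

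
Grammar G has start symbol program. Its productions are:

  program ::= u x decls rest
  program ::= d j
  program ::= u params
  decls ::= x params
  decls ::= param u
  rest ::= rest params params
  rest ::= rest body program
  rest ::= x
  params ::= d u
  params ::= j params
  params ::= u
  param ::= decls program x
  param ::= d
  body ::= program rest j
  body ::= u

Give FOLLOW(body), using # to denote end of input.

In rest ::= rest body program: add FIRST(program) = { d, u }.
Union: FOLLOW(body) = { d, u }.

{ d, u }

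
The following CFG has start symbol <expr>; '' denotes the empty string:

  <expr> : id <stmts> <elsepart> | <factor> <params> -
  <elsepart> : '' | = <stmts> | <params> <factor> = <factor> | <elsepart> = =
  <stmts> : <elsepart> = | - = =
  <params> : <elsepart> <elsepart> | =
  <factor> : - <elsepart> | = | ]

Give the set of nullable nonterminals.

{ <elsepart>, <params> }

Directly nullable (have an ''-production): <elsepart>.
<params> : <elsepart> <elsepart> with every symbol nullable, so <params> is nullable.
No other nonterminal has a production whose RHS symbols are all nullable.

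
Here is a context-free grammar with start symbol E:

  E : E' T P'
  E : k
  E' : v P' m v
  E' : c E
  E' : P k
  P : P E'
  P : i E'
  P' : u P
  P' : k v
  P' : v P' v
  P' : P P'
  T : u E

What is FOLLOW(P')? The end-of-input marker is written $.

In E : E' T P': P' is at the end, add FOLLOW(E) = { $, c, i, k, m, u, v }.
In E' : v P' m v: add FIRST(m v) = { m }.
In P' : v P' v: add FIRST(v) = { v }.
In P' : P P': P' is at the end, add FOLLOW(P') = { $, c, i, k, m, u, v }.
Union: FOLLOW(P') = { $, c, i, k, m, u, v }.

{ $, c, i, k, m, u, v }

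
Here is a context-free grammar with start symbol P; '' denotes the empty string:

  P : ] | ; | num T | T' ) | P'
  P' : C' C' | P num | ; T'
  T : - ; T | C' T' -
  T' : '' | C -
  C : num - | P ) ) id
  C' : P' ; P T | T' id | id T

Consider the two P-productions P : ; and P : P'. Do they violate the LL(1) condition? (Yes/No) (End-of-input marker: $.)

FIRST(;) = { ; } and FIRST(P') = { ), ;, ], id, num }.
Both contain ;, so the two alternatives are not disjoint — LL(1) conflict.

Yes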